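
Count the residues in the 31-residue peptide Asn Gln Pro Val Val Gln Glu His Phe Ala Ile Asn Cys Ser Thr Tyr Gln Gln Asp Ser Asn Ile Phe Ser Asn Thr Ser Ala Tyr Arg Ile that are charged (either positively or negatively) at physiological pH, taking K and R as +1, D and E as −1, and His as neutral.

Charged side chains at pH ~7.4: K, R (positive); D, E (negative).
Matching residues: Glu7, Asp19, Arg30.

3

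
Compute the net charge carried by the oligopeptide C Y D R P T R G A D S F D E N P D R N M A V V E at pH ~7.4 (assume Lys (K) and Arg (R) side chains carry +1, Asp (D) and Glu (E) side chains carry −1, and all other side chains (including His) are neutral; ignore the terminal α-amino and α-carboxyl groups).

Positive (K, R): R4, R7, R18 → +3.
Negative (D, E): D3, D10, D13, E14, D17, E24 → −6.
Net charge = (+3) + (−6) = −3.

-3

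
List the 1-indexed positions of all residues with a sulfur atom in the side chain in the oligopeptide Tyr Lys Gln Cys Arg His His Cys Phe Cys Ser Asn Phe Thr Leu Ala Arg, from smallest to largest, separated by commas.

4, 8, 10

Only Cys (C) and Met (M) have a sulfur atom in the side chain.
Matching residues: Cys4, Cys8, Cys10.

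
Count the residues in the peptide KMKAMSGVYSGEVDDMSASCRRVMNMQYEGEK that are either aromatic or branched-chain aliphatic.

5

Aromatic: F, W, Y. Branched-chain aliphatic: I, L, V.
Aromatic residues here: Y9, Y28 (2).
Branched-chain aliphatic residues here: V8, V13, V23 (3).
The two groups share no amino acid, so total = 2 + 3 = 5.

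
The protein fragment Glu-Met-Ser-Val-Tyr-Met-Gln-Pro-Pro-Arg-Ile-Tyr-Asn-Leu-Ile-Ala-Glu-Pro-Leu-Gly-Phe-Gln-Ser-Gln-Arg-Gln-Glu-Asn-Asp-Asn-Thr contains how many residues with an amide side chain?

7

Asparagine (N) and glutamine (Q) have uncharged amide side chains.
Matching residues: Gln7, Asn13, Gln22, Gln24, Gln26, Asn28, Asn30.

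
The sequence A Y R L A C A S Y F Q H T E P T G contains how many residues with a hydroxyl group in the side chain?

S, T, and Y are the three residues with a side-chain hydroxyl.
Matching residues: Y2, S8, Y9, T13, T16.

5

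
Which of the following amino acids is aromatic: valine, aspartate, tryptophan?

tryptophan

F, W, and Y each carry an aromatic ring on the side chain.
Of the listed options, only tryptophan belongs to this group.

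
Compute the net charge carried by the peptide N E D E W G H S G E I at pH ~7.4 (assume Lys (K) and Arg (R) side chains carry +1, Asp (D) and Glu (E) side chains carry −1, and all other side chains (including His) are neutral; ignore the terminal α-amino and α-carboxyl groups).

Positive (K, R): none → +0.
Negative (D, E): E2, D3, E4, E10 → −4.
Net charge = (+0) + (−4) = −4.

-4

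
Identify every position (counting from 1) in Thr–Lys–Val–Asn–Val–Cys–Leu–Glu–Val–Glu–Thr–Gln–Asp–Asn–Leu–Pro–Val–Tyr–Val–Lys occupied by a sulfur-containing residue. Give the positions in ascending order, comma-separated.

Only Cys (C) and Met (M) have a sulfur atom in the side chain.
Matching residues: Cys6.

6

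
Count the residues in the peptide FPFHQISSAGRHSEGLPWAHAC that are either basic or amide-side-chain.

Basic: H, K, R. Amide-side-chain: N, Q.
Basic residues here: H4, R11, H12, H20 (4).
Amide-side-chain residues here: Q5 (1).
The two groups share no amino acid, so total = 4 + 1 = 5.

5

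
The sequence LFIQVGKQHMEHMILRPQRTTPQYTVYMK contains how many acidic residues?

1

Only D (aspartate) and E (glutamate) carry a side-chain carboxylic acid.
Matching residues: E11.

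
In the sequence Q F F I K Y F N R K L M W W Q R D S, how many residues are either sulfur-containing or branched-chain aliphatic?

Sulfur-containing: C, M. Branched-chain aliphatic: I, L, V.
Sulfur-containing residues here: M12 (1).
Branched-chain aliphatic residues here: I4, L11 (2).
The two groups share no amino acid, so total = 1 + 2 = 3.

3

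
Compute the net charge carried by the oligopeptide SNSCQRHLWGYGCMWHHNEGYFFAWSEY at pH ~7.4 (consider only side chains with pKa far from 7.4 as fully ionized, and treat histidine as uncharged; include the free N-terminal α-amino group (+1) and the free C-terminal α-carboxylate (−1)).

-1

Near pH 7.4, K and R contribute +1 each, D and E contribute −1 each, and every other side chain (His included, as stated) is uncharged.
Positive (K, R): R6 → +1.
Negative (D, E): E19, E27 → −2.
The N-terminus (+1) and C-terminus (−1) cancel.
Net charge = (+1) + (−2) = −1.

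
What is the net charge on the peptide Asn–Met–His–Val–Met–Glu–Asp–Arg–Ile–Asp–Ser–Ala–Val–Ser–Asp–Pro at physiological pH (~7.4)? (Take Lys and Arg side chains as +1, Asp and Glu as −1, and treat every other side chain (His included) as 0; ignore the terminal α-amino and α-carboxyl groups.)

Positive (K, R): Arg8 → +1.
Negative (D, E): Glu6, Asp7, Asp10, Asp15 → −4.
Net charge = (+1) + (−4) = −3.

-3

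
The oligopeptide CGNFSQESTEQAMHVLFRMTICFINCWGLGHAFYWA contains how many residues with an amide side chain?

Asparagine (N) and glutamine (Q) have uncharged amide side chains.
Matching residues: N3, Q6, Q11, N25.

4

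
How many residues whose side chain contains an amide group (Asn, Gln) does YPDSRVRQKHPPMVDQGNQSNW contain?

5

Matching residues: Q8, Q16, N18, Q19, N21.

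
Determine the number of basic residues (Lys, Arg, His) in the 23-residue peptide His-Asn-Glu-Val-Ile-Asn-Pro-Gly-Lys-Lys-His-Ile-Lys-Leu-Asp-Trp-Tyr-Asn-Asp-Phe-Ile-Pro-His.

Matching residues: His1, Lys9, Lys10, His11, Lys13, His23.

6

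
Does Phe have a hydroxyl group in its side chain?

No

The –OH-bearing residues are Ser, Thr (aliphatic alcohols), and Tyr (phenol).
Phenylalanine is not in this group.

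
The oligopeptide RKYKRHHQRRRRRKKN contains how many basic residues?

The basic amino acids are Lys (K), Arg (R), and His (H).
Matching residues: R1, K2, K4, R5, H6, H7, R9, R10, R11, R12, R13, K14, K15.

13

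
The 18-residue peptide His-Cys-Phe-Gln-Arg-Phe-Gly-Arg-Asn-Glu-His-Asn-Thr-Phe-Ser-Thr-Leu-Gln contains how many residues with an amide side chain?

4

The amide-side-chain residues are Asn (N) and Gln (Q).
Matching residues: Gln4, Asn9, Asn12, Gln18.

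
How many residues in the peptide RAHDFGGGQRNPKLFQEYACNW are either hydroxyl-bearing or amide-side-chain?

5

Hydroxyl-bearing: S, T, Y. Amide-side-chain: N, Q.
Hydroxyl-bearing residues here: Y18 (1).
Amide-side-chain residues here: Q9, N11, Q16, N21 (4).
The two groups share no amino acid, so total = 1 + 4 = 5.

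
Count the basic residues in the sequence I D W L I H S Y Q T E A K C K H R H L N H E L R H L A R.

10

The basic amino acids are Lys (K), Arg (R), and His (H).
Matching residues: H6, K13, K15, H16, R17, H18, H21, R24, H25, R28.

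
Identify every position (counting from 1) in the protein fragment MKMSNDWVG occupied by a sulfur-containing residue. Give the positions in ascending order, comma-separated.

Only Cys (C) and Met (M) have a sulfur atom in the side chain.
Matching residues: M1, M3.

1, 3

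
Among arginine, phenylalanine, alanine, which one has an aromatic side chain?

phenylalanine

Phenylalanine (F), tryptophan (W), and tyrosine (Y) have aromatic ring side chains.
Of the listed options, only phenylalanine belongs to this group.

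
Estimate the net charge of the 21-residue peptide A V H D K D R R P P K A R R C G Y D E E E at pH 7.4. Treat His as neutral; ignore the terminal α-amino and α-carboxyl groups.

The side chains ionized at physiological pH are Lys/Arg (+1) and Asp/Glu (−1); with His treated as neutral, nothing else contributes.
Positive (K, R): K5, R7, R8, K11, R13, R14 → +6.
Negative (D, E): D4, D6, D18, E19, E20, E21 → −6.
Net charge = (+6) + (−6) = 0.

0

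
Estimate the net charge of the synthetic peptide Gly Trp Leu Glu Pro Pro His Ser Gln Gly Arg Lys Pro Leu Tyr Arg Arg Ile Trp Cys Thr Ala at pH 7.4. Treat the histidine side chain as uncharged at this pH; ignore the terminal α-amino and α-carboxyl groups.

+3

The side chains ionized at physiological pH are Lys/Arg (+1) and Asp/Glu (−1); with His treated as neutral, nothing else contributes.
Positive (K, R): Arg11, Lys12, Arg16, Arg17 → +4.
Negative (D, E): Glu4 → −1.
Net charge = (+4) + (−1) = +3.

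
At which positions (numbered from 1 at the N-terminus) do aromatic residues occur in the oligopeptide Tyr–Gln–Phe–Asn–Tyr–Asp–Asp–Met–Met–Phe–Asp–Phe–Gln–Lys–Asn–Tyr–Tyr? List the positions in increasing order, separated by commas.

1, 3, 5, 10, 12, 16, 17

Phenylalanine (F), tryptophan (W), and tyrosine (Y) have aromatic ring side chains.
Matching residues: Tyr1, Phe3, Tyr5, Phe10, Phe12, Tyr16, Tyr17.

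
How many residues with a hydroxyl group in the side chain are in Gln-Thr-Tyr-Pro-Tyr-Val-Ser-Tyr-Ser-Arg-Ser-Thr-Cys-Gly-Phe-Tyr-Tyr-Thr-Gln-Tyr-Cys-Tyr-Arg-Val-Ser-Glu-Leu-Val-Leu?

14

S, T, and Y are the three residues with a side-chain hydroxyl.
Matching residues: Thr2, Tyr3, Tyr5, Ser7, Tyr8, Ser9, Ser11, Thr12, Tyr16, Tyr17, Thr18, Tyr20, Tyr22, Ser25.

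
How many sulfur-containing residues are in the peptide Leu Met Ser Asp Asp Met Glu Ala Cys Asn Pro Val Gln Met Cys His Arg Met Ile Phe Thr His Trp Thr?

Only Cys (C) and Met (M) have a sulfur atom in the side chain.
Matching residues: Met2, Met6, Cys9, Met14, Cys15, Met18.

6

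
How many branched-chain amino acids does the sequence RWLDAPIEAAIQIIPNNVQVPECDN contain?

7

The BCAAs are Val, Leu, and Ile — aliphatic side chains with a branch point.
Matching residues: L3, I7, I11, I13, I14, V18, V20.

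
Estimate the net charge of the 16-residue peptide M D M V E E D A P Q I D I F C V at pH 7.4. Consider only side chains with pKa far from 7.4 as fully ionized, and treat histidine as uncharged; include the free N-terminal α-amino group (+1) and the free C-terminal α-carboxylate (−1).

The side chains ionized at physiological pH are Lys/Arg (+1) and Asp/Glu (−1); with His treated as neutral, nothing else contributes.
Positive (K, R): none → +0.
Negative (D, E): D2, E5, E6, D7, D12 → −5.
The N-terminus (+1) and C-terminus (−1) cancel.
Net charge = (+0) + (−5) = −5.

-5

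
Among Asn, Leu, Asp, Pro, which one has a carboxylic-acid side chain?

Asp

Only D (aspartate) and E (glutamate) carry a side-chain carboxylic acid.
Of the listed options, only Asp belongs to this group.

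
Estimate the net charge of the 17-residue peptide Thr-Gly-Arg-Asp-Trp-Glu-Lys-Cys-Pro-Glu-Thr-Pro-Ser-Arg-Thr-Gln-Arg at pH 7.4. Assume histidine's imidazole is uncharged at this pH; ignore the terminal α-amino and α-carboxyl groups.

+1

At pH ~7.4 the Lys and Arg side chains are protonated (+1), the Asp and Glu side chains are deprotonated (−1), and with His taken as neutral all other side chains carry no charge.
Positive (K, R): Arg3, Lys7, Arg14, Arg17 → +4.
Negative (D, E): Asp4, Glu6, Glu10 → −3.
Net charge = (+4) + (−3) = +1.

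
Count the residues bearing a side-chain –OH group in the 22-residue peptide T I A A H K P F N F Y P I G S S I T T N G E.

S, T, and Y are the three residues with a side-chain hydroxyl.
Matching residues: T1, Y11, S15, S16, T18, T19.

6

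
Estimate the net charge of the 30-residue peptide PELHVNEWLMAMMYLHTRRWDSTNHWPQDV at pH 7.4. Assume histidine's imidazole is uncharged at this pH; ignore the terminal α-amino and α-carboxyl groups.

-2

At pH ~7.4 the Lys and Arg side chains are protonated (+1), the Asp and Glu side chains are deprotonated (−1), and with His taken as neutral all other side chains carry no charge.
Positive (K, R): R18, R19 → +2.
Negative (D, E): E2, E7, D21, D29 → −4.
Net charge = (+2) + (−4) = −2.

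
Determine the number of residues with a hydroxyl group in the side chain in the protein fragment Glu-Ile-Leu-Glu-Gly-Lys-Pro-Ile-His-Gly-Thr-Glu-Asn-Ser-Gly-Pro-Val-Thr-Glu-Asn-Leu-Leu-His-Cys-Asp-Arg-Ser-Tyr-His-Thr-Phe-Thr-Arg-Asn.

S, T, and Y are the three residues with a side-chain hydroxyl.
Matching residues: Thr11, Ser14, Thr18, Ser27, Tyr28, Thr30, Thr32.

7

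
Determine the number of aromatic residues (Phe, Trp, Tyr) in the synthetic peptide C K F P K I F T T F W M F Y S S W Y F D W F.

Matching residues: F3, F7, F10, W11, F13, Y14, W17, Y18, F19, W21, F22.

11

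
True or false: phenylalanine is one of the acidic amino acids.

False

Only D (aspartate) and E (glutamate) carry a side-chain carboxylic acid.
Phenylalanine is not in this group.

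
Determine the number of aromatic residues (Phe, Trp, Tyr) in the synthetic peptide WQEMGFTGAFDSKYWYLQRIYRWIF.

Matching residues: W1, F6, F10, Y14, W15, Y16, Y21, W23, F25.

9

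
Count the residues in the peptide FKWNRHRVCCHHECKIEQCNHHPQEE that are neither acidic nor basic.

Acidic: D, E. Basic: K, R, H. All other residues are neither.
Matching residues: F1, W3, N4, V8, C9, C10, C14, I16, Q18, C19, N20, P23, Q24.

13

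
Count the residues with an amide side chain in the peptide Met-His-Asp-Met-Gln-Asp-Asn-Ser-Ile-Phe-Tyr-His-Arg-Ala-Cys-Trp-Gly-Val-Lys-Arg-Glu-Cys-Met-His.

2

Asparagine (N) and glutamine (Q) have uncharged amide side chains.
Matching residues: Gln5, Asn7.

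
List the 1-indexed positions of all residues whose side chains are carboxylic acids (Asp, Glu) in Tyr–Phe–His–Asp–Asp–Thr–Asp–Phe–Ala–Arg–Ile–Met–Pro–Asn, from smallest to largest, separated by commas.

4, 5, 7

Matching residues: Asp4, Asp5, Asp7.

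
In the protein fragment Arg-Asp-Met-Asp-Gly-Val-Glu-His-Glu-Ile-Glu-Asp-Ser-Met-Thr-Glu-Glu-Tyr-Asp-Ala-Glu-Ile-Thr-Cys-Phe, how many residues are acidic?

The acidic residues are Asp (D) and Glu (E), whose side chains end in a carboxylate group.
Matching residues: Asp2, Asp4, Glu7, Glu9, Glu11, Asp12, Glu16, Glu17, Asp19, Glu21.

10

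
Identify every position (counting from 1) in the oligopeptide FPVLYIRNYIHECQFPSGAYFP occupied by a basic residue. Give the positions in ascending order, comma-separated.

7, 11

Lysine (K), arginine (R), and histidine (H) have basic, nitrogen-containing side chains.
Matching residues: R7, H11.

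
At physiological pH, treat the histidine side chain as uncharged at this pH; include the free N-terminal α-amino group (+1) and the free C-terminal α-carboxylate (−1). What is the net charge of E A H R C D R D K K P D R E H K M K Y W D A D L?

0

At pH ~7.4 the Lys and Arg side chains are protonated (+1), the Asp and Glu side chains are deprotonated (−1), and with His taken as neutral all other side chains carry no charge.
Positive (K, R): R4, R7, K9, K10, R13, K16, K18 → +7.
Negative (D, E): E1, D6, D8, D12, E14, D21, D23 → −7.
The N-terminus (+1) and C-terminus (−1) cancel.
Net charge = (+7) + (−7) = 0.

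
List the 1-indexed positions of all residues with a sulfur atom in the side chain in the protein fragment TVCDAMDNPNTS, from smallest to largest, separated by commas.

Only Cys (C) and Met (M) have a sulfur atom in the side chain.
Matching residues: C3, M6.

3, 6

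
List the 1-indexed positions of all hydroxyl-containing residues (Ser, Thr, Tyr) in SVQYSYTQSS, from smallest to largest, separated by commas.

Matching residues: S1, Y4, S5, Y6, T7, S9, S10.

1, 4, 5, 6, 7, 9, 10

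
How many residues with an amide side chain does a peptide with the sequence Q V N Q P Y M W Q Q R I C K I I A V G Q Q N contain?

8

The amide-side-chain residues are Asn (N) and Gln (Q).
Matching residues: Q1, N3, Q4, Q9, Q10, Q20, Q21, N22.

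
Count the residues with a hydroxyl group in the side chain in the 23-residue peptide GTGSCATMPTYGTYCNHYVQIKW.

Serine (S), threonine (T), and tyrosine (Y) each carry a hydroxyl group on the side chain.
Matching residues: T2, S4, T7, T10, Y11, T13, Y14, Y18.

8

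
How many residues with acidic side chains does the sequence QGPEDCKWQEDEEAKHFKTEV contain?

Aspartate (D) and glutamate (E) have carboxylic-acid side chains and are the acidic amino acids.
Matching residues: E4, D5, E10, D11, E12, E13, E20.

7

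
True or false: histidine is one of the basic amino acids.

True

K, R, and H are the three residues with basic side chains (ε-amine, guanidinium, and imidazole respectively).
Histidine is in this group.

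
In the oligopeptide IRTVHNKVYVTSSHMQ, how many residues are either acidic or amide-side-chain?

Acidic: D, E. Amide-side-chain: N, Q.
Acidic residues here: none (0).
Amide-side-chain residues here: N6, Q16 (2).
The two groups share no amino acid, so total = 0 + 2 = 2.

2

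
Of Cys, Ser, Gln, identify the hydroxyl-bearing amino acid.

Serine (S), threonine (T), and tyrosine (Y) each carry a hydroxyl group on the side chain.
Of the listed options, only Ser belongs to this group.

Ser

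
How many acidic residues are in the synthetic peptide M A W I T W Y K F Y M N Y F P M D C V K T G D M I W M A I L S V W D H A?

3

Aspartate (D) and glutamate (E) have carboxylic-acid side chains and are the acidic amino acids.
Matching residues: D17, D23, D34.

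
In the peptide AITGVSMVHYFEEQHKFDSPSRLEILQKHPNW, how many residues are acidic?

4

Aspartate (D) and glutamate (E) have carboxylic-acid side chains and are the acidic amino acids.
Matching residues: E12, E13, D18, E24.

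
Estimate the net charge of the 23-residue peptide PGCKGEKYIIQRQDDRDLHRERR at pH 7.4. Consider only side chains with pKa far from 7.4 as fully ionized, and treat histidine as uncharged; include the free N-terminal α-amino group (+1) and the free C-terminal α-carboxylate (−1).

At pH ~7.4 the Lys and Arg side chains are protonated (+1), the Asp and Glu side chains are deprotonated (−1), and with His taken as neutral all other side chains carry no charge.
Positive (K, R): K4, K7, R12, R16, R20, R22, R23 → +7.
Negative (D, E): E6, D14, D15, D17, E21 → −5.
The N-terminus (+1) and C-terminus (−1) cancel.
Net charge = (+7) + (−5) = +2.

+2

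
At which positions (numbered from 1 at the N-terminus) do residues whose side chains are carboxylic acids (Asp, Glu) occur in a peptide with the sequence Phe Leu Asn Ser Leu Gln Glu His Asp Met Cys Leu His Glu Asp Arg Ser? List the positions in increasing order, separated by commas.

7, 9, 14, 15

Matching residues: Glu7, Asp9, Glu14, Asp15.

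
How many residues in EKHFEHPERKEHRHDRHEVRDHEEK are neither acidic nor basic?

3

Acidic: D, E. Basic: K, R, H. All other residues are neither.
Matching residues: F4, P7, V19.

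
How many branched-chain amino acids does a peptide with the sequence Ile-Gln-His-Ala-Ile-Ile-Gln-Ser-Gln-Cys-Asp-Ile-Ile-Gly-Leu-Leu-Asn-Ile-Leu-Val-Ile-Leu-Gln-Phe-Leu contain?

V, L, and I make up the branched-chain aliphatic group.
Matching residues: Ile1, Ile5, Ile6, Ile12, Ile13, Leu15, Leu16, Ile18, Leu19, Val20, Ile21, Leu22, Leu25.

13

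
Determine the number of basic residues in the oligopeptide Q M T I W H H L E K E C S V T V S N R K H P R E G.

7

Lysine (K), arginine (R), and histidine (H) have basic, nitrogen-containing side chains.
Matching residues: H6, H7, K10, R19, K20, H21, R23.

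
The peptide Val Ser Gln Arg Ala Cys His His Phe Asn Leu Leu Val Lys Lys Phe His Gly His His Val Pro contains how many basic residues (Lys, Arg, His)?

8

Matching residues: Arg4, His7, His8, Lys14, Lys15, His17, His19, His20.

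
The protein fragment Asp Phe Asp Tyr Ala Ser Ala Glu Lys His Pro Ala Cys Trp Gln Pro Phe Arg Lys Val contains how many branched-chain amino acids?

1

V, L, and I make up the branched-chain aliphatic group.
Matching residues: Val20.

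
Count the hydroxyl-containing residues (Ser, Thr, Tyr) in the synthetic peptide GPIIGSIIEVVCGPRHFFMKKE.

1

Matching residues: S6.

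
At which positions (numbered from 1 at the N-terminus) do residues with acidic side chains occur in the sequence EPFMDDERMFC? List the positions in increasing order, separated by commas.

1, 5, 6, 7

Aspartate (D) and glutamate (E) have carboxylic-acid side chains and are the acidic amino acids.
Matching residues: E1, D5, D6, E7.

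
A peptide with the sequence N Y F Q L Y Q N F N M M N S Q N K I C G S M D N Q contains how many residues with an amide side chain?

10

Only N (asparagine) and Q (glutamine) carry a side-chain carboxamide.
Matching residues: N1, Q4, Q7, N8, N10, N13, Q15, N16, N24, Q25.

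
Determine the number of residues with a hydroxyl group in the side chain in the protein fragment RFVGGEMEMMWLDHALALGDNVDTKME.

1

Serine (S), threonine (T), and tyrosine (Y) each carry a hydroxyl group on the side chain.
Matching residues: T24.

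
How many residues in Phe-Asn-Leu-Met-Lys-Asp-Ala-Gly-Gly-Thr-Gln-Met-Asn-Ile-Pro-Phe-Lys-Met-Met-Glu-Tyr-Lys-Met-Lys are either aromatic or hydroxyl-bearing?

Aromatic: F, W, Y. Hydroxyl-bearing: S, T, Y.
Aromatic residues here: Phe1, Phe16, Tyr21 (3).
Hydroxyl-bearing residues here: Thr10, Tyr21 (2).
Y is in both groups, so the 1 Y residue must not be double-counted.
Total = 3 + 2 − 1 = 4.

4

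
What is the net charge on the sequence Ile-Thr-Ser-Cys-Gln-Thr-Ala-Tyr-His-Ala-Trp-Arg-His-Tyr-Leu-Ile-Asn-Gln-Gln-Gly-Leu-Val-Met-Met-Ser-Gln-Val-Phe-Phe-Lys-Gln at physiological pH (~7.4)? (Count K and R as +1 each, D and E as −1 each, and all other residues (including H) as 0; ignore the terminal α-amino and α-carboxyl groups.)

Positive (K, R): Arg12, Lys30 → +2.
Negative (D, E): none → −0.
Net charge = (+2) + (−0) = +2.

+2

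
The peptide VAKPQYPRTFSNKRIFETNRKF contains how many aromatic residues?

4

The aromatic amino acids are Phe (F, benzyl), Trp (W, indole), and Tyr (Y, phenol).
Matching residues: Y6, F10, F16, F22.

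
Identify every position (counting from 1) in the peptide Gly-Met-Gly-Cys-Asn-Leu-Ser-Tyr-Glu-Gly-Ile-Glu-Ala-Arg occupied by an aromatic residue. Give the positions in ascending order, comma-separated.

8

F, W, and Y each carry an aromatic ring on the side chain.
Matching residues: Tyr8.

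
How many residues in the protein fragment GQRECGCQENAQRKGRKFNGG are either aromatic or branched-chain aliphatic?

Aromatic: F, W, Y. Branched-chain aliphatic: I, L, V.
Aromatic residues here: F18 (1).
Branched-chain aliphatic residues here: none (0).
The two groups share no amino acid, so total = 1 + 0 = 1.

1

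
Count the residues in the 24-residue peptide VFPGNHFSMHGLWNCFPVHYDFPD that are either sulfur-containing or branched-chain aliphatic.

5

Sulfur-containing: C, M. Branched-chain aliphatic: I, L, V.
Sulfur-containing residues here: M9, C15 (2).
Branched-chain aliphatic residues here: V1, L12, V18 (3).
The two groups share no amino acid, so total = 2 + 3 = 5.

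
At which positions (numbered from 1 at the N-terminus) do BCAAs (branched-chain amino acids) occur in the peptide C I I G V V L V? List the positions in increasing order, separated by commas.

The BCAAs are Val, Leu, and Ile — aliphatic side chains with a branch point.
Matching residues: I2, I3, V5, V6, L7, V8.

2, 3, 5, 6, 7, 8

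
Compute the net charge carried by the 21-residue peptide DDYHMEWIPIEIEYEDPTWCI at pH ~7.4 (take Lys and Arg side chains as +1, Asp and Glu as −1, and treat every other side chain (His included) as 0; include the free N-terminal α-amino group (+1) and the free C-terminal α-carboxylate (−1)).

-7

Positive (K, R): none → +0.
Negative (D, E): D1, D2, E6, E11, E13, E15, D16 → −7.
The N-terminus (+1) and C-terminus (−1) cancel.
Net charge = (+0) + (−7) = −7.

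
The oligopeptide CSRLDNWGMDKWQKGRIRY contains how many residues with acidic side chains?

2

Aspartate (D) and glutamate (E) have carboxylic-acid side chains and are the acidic amino acids.
Matching residues: D5, D10.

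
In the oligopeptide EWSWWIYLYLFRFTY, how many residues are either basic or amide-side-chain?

1

Basic: H, K, R. Amide-side-chain: N, Q.
Basic residues here: R12 (1).
Amide-side-chain residues here: none (0).
The two groups share no amino acid, so total = 1 + 0 = 1.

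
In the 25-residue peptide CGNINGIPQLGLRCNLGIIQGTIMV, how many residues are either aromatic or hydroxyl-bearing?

1

Aromatic: F, W, Y. Hydroxyl-bearing: S, T, Y.
Aromatic residues here: none (0).
Hydroxyl-bearing residues here: T22 (1).
(Y belongs to both groups, but none appear in this sequence.) Total = 0 + 1 = 1.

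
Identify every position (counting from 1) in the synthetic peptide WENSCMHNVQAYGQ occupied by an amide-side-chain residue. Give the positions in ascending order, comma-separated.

3, 8, 10, 14

Matching residues: N3, N8, Q10, Q14.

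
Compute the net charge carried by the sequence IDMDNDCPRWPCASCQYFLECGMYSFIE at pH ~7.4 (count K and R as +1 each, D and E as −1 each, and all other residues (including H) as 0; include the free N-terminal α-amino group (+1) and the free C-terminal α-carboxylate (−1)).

-4

Positive (K, R): R9 → +1.
Negative (D, E): D2, D4, D6, E20, E28 → −5.
The N-terminus (+1) and C-terminus (−1) cancel.
Net charge = (+1) + (−5) = −4.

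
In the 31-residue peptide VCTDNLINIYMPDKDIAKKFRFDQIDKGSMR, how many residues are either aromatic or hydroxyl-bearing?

Aromatic: F, W, Y. Hydroxyl-bearing: S, T, Y.
Aromatic residues here: Y10, F20, F22 (3).
Hydroxyl-bearing residues here: T3, Y10, S29 (3).
Y is in both groups, so the 1 Y residue must not be double-counted.
Total = 3 + 3 − 1 = 5.

5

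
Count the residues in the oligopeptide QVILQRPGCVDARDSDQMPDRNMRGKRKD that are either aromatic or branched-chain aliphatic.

Aromatic: F, W, Y. Branched-chain aliphatic: I, L, V.
Aromatic residues here: none (0).
Branched-chain aliphatic residues here: V2, I3, L4, V10 (4).
The two groups share no amino acid, so total = 0 + 4 = 4.

4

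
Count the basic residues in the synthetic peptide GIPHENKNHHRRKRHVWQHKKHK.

14

The basic amino acids are Lys (K), Arg (R), and His (H).
Matching residues: H4, K7, H9, H10, R11, R12, K13, R14, H15, H19, K20, K21, H22, K23.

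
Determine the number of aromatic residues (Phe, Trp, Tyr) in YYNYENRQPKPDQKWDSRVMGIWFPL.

Matching residues: Y1, Y2, Y4, W15, W23, F24.

6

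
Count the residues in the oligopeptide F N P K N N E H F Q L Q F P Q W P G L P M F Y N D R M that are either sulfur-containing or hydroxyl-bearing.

Sulfur-containing: C, M. Hydroxyl-bearing: S, T, Y.
Sulfur-containing residues here: M21, M27 (2).
Hydroxyl-bearing residues here: Y23 (1).
The two groups share no amino acid, so total = 2 + 1 = 3.

3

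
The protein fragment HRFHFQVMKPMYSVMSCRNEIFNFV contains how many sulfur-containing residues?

Only Cys (C) and Met (M) have a sulfur atom in the side chain.
Matching residues: M8, M11, M15, C17.

4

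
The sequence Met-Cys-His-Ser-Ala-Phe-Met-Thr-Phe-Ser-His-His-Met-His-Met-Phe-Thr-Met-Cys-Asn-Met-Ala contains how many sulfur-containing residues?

Cysteine (C, thiol) and methionine (M, thioether) are the two sulfur-containing amino acids.
Matching residues: Met1, Cys2, Met7, Met13, Met15, Met18, Cys19, Met21.

8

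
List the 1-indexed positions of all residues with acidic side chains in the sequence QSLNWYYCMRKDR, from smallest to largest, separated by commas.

Only D (aspartate) and E (glutamate) carry a side-chain carboxylic acid.
Matching residues: D12.

12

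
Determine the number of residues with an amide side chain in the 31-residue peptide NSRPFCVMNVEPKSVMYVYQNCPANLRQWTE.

6

The amide-side-chain residues are Asn (N) and Gln (Q).
Matching residues: N1, N9, Q20, N21, N25, Q28.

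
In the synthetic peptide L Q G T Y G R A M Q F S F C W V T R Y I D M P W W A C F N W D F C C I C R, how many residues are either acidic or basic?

5

Acidic: D, E. Basic: H, K, R.
Acidic residues here: D21, D31 (2).
Basic residues here: R7, R18, R37 (3).
The two groups share no amino acid, so total = 2 + 3 = 5.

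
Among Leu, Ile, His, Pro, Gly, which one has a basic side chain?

His

Lysine (K), arginine (R), and histidine (H) have basic, nitrogen-containing side chains.
Of the listed options, only His belongs to this group.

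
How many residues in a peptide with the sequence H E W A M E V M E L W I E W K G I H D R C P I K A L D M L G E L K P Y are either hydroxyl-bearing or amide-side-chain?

Hydroxyl-bearing: S, T, Y. Amide-side-chain: N, Q.
Hydroxyl-bearing residues here: Y35 (1).
Amide-side-chain residues here: none (0).
The two groups share no amino acid, so total = 1 + 0 = 1.

1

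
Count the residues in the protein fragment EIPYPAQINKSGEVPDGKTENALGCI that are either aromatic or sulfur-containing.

2

Aromatic: F, W, Y. Sulfur-containing: C, M.
Aromatic residues here: Y4 (1).
Sulfur-containing residues here: C25 (1).
The two groups share no amino acid, so total = 1 + 1 = 2.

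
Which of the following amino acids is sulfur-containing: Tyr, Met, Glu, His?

Met

The sulfur-bearing residues are cysteine (–SH) and methionine (–S–CH₃).
Of the listed options, only Met belongs to this group.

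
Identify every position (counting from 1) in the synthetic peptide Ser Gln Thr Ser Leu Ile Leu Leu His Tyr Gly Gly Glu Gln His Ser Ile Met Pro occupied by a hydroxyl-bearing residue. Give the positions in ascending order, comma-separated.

1, 3, 4, 10, 16

Matching residues: Ser1, Thr3, Ser4, Tyr10, Ser16.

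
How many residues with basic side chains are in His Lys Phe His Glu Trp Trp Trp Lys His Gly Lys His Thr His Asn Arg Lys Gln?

10

The basic amino acids are Lys (K), Arg (R), and His (H).
Matching residues: His1, Lys2, His4, Lys9, His10, Lys12, His13, His15, Arg17, Lys18.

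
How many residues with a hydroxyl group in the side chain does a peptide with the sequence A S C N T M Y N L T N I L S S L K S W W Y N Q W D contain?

8

The –OH-bearing residues are Ser, Thr (aliphatic alcohols), and Tyr (phenol).
Matching residues: S2, T5, Y7, T10, S14, S15, S18, Y21.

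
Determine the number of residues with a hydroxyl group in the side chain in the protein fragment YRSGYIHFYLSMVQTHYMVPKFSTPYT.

Serine (S), threonine (T), and tyrosine (Y) each carry a hydroxyl group on the side chain.
Matching residues: Y1, S3, Y5, Y9, S11, T15, Y17, S23, T24, Y26, T27.

11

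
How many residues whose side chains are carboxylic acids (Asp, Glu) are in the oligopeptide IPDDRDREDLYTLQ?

Matching residues: D3, D4, D6, E8, D9.

5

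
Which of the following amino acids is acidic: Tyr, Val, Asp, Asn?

Only D (aspartate) and E (glutamate) carry a side-chain carboxylic acid.
Of the listed options, only Asp belongs to this group.

Asp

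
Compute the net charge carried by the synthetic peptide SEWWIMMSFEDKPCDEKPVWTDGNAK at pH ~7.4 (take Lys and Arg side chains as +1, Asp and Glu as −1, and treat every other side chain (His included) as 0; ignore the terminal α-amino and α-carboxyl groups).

Positive (K, R): K12, K17, K26 → +3.
Negative (D, E): E2, E10, D11, D15, E16, D22 → −6.
Net charge = (+3) + (−6) = −3.

-3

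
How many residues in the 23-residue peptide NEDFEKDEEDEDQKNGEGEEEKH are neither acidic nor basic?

Acidic: D, E. Basic: K, R, H. All other residues are neither.
Matching residues: N1, F4, Q13, N15, G16, G18.

6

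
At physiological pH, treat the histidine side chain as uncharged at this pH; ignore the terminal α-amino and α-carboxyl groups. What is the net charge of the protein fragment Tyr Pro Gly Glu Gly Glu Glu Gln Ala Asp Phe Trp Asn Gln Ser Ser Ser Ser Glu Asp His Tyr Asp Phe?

The side chains ionized at physiological pH are Lys/Arg (+1) and Asp/Glu (−1); with His treated as neutral, nothing else contributes.
Positive (K, R): none → +0.
Negative (D, E): Glu4, Glu6, Glu7, Asp10, Glu19, Asp20, Asp23 → −7.
Net charge = (+0) + (−7) = −7.

-7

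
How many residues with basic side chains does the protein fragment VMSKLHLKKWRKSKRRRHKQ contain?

12

Lysine (K), arginine (R), and histidine (H) have basic, nitrogen-containing side chains.
Matching residues: K4, H6, K8, K9, R11, K12, K14, R15, R16, R17, H18, K19.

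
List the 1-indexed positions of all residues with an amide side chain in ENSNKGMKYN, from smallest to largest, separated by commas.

2, 4, 10

The amide-side-chain residues are Asn (N) and Gln (Q).
Matching residues: N2, N4, N10.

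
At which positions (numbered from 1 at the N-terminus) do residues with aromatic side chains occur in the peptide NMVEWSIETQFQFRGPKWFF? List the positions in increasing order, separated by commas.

Phenylalanine (F), tryptophan (W), and tyrosine (Y) have aromatic ring side chains.
Matching residues: W5, F11, F13, W18, F19, F20.

5, 11, 13, 18, 19, 20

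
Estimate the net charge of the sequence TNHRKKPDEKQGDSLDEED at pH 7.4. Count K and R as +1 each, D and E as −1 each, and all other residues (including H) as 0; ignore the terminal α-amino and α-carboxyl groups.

-3

Positive (K, R): R4, K5, K6, K10 → +4.
Negative (D, E): D8, E9, D13, D16, E17, E18, D19 → −7.
Net charge = (+4) + (−7) = −3.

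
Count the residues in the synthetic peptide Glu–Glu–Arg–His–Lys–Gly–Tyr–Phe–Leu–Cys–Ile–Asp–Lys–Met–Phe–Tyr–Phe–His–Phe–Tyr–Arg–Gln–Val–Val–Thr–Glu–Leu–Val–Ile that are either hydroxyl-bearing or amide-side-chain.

5

Hydroxyl-bearing: S, T, Y. Amide-side-chain: N, Q.
Hydroxyl-bearing residues here: Tyr7, Tyr16, Tyr20, Thr25 (4).
Amide-side-chain residues here: Gln22 (1).
The two groups share no amino acid, so total = 4 + 1 = 5.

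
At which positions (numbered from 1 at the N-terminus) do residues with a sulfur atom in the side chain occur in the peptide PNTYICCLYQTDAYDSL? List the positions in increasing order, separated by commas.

6, 7

Cysteine (C, thiol) and methionine (M, thioether) are the two sulfur-containing amino acids.
Matching residues: C6, C7.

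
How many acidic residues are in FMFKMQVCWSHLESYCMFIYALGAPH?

Only D (aspartate) and E (glutamate) carry a side-chain carboxylic acid.
Matching residues: E13.

1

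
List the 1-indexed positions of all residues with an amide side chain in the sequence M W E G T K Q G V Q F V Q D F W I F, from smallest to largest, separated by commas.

7, 10, 13

The amide-side-chain residues are Asn (N) and Gln (Q).
Matching residues: Q7, Q10, Q13.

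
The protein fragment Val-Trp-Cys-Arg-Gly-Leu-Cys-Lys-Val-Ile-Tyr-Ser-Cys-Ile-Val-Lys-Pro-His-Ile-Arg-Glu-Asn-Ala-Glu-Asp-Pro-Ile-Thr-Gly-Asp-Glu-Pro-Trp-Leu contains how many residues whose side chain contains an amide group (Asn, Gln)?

1

Matching residues: Asn22.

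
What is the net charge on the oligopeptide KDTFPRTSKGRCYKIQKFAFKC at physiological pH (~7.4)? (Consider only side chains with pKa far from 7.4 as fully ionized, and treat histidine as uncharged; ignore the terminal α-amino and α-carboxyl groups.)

Near pH 7.4, K and R contribute +1 each, D and E contribute −1 each, and every other side chain (His included, as stated) is uncharged.
Positive (K, R): K1, R6, K9, R11, K14, K17, K21 → +7.
Negative (D, E): D2 → −1.
Net charge = (+7) + (−1) = +6.

+6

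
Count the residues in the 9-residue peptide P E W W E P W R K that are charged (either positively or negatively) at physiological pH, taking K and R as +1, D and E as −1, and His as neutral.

Charged side chains at pH ~7.4: K, R (positive); D, E (negative).
Matching residues: E2, E5, R8, K9.

4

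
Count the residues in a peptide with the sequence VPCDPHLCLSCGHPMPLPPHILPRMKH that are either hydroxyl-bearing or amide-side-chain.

1

Hydroxyl-bearing: S, T, Y. Amide-side-chain: N, Q.
Hydroxyl-bearing residues here: S10 (1).
Amide-side-chain residues here: none (0).
The two groups share no amino acid, so total = 1 + 0 = 1.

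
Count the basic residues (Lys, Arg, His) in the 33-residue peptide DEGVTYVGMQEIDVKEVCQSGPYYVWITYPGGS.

Matching residues: K15.

1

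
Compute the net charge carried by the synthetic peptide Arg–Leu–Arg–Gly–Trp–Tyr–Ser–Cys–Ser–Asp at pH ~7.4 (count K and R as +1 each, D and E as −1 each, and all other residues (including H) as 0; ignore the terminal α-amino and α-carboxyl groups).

+1

Positive (K, R): Arg1, Arg3 → +2.
Negative (D, E): Asp10 → −1.
Net charge = (+2) + (−1) = +1.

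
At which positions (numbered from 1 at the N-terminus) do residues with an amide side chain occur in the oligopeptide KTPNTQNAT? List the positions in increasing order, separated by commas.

Only N (asparagine) and Q (glutamine) carry a side-chain carboxamide.
Matching residues: N4, Q6, N7.

4, 6, 7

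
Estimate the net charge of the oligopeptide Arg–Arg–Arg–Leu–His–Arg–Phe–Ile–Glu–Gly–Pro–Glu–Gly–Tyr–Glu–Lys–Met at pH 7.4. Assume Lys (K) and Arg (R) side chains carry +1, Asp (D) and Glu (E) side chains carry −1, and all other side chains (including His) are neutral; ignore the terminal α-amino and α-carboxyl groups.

Positive (K, R): Arg1, Arg2, Arg3, Arg6, Lys16 → +5.
Negative (D, E): Glu9, Glu12, Glu15 → −3.
Net charge = (+5) + (−3) = +2.

+2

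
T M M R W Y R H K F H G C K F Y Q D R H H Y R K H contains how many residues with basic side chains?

K, R, and H are the three residues with basic side chains (ε-amine, guanidinium, and imidazole respectively).
Matching residues: R4, R7, H8, K9, H11, K14, R19, H20, H21, R23, K24, H25.

12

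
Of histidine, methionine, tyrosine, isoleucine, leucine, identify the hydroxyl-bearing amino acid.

tyrosine

The –OH-bearing residues are Ser, Thr (aliphatic alcohols), and Tyr (phenol).
Of the listed options, only tyrosine belongs to this group.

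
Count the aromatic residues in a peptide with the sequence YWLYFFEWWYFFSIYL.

11

F, W, and Y each carry an aromatic ring on the side chain.
Matching residues: Y1, W2, Y4, F5, F6, W8, W9, Y10, F11, F12, Y15.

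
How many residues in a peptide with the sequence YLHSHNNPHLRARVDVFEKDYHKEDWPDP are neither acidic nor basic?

15

Acidic: D, E. Basic: K, R, H. All other residues are neither.
Matching residues: Y1, L2, S4, N6, N7, P8, L10, A12, V14, V16, F17, Y21, W26, P27, P29.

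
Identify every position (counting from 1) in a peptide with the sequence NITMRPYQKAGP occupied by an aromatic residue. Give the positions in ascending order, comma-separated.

7

The aromatic amino acids are Phe (F, benzyl), Trp (W, indole), and Tyr (Y, phenol).
Matching residues: Y7.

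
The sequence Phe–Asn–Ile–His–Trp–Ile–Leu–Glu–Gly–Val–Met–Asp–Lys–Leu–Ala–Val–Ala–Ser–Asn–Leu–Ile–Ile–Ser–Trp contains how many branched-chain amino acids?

9

Valine (V), leucine (L), and isoleucine (I) are the branched-chain amino acids.
Matching residues: Ile3, Ile6, Leu7, Val10, Leu14, Val16, Leu20, Ile21, Ile22.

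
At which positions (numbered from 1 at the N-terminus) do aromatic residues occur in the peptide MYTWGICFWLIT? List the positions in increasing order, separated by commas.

Phenylalanine (F), tryptophan (W), and tyrosine (Y) have aromatic ring side chains.
Matching residues: Y2, W4, F8, W9.

2, 4, 8, 9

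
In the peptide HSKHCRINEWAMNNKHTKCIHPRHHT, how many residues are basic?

K, R, and H are the three residues with basic side chains (ε-amine, guanidinium, and imidazole respectively).
Matching residues: H1, K3, H4, R6, K15, H16, K18, H21, R23, H24, H25.

11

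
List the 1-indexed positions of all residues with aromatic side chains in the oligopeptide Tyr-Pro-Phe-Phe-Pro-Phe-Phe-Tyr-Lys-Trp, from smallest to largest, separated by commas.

1, 3, 4, 6, 7, 8, 10

The aromatic amino acids are Phe (F, benzyl), Trp (W, indole), and Tyr (Y, phenol).
Matching residues: Tyr1, Phe3, Phe4, Phe6, Phe7, Tyr8, Trp10.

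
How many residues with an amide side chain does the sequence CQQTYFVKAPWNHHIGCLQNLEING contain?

6

Asparagine (N) and glutamine (Q) have uncharged amide side chains.
Matching residues: Q2, Q3, N12, Q19, N20, N24.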